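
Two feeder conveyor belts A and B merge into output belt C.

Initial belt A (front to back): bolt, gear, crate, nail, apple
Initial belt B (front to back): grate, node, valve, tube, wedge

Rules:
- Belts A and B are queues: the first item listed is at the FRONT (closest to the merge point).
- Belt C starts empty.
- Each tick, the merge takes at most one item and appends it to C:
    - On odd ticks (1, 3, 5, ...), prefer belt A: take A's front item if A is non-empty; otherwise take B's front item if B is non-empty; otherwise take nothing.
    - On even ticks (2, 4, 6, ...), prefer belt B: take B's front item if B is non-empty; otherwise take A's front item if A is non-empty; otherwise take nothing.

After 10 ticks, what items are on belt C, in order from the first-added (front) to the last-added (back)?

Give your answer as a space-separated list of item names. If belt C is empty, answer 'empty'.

Answer: bolt grate gear node crate valve nail tube apple wedge

Derivation:
Tick 1: prefer A, take bolt from A; A=[gear,crate,nail,apple] B=[grate,node,valve,tube,wedge] C=[bolt]
Tick 2: prefer B, take grate from B; A=[gear,crate,nail,apple] B=[node,valve,tube,wedge] C=[bolt,grate]
Tick 3: prefer A, take gear from A; A=[crate,nail,apple] B=[node,valve,tube,wedge] C=[bolt,grate,gear]
Tick 4: prefer B, take node from B; A=[crate,nail,apple] B=[valve,tube,wedge] C=[bolt,grate,gear,node]
Tick 5: prefer A, take crate from A; A=[nail,apple] B=[valve,tube,wedge] C=[bolt,grate,gear,node,crate]
Tick 6: prefer B, take valve from B; A=[nail,apple] B=[tube,wedge] C=[bolt,grate,gear,node,crate,valve]
Tick 7: prefer A, take nail from A; A=[apple] B=[tube,wedge] C=[bolt,grate,gear,node,crate,valve,nail]
Tick 8: prefer B, take tube from B; A=[apple] B=[wedge] C=[bolt,grate,gear,node,crate,valve,nail,tube]
Tick 9: prefer A, take apple from A; A=[-] B=[wedge] C=[bolt,grate,gear,node,crate,valve,nail,tube,apple]
Tick 10: prefer B, take wedge from B; A=[-] B=[-] C=[bolt,grate,gear,node,crate,valve,nail,tube,apple,wedge]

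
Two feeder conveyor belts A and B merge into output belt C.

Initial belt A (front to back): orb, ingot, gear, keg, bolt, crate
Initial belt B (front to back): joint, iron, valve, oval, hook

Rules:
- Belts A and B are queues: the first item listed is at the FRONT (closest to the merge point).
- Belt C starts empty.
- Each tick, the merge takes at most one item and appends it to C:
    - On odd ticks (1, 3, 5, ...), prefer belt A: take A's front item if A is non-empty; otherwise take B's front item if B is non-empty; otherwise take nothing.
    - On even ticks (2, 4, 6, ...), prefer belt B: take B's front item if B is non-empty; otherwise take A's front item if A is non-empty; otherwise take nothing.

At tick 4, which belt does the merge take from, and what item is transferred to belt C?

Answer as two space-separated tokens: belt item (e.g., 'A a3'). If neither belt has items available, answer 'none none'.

Answer: B iron

Derivation:
Tick 1: prefer A, take orb from A; A=[ingot,gear,keg,bolt,crate] B=[joint,iron,valve,oval,hook] C=[orb]
Tick 2: prefer B, take joint from B; A=[ingot,gear,keg,bolt,crate] B=[iron,valve,oval,hook] C=[orb,joint]
Tick 3: prefer A, take ingot from A; A=[gear,keg,bolt,crate] B=[iron,valve,oval,hook] C=[orb,joint,ingot]
Tick 4: prefer B, take iron from B; A=[gear,keg,bolt,crate] B=[valve,oval,hook] C=[orb,joint,ingot,iron]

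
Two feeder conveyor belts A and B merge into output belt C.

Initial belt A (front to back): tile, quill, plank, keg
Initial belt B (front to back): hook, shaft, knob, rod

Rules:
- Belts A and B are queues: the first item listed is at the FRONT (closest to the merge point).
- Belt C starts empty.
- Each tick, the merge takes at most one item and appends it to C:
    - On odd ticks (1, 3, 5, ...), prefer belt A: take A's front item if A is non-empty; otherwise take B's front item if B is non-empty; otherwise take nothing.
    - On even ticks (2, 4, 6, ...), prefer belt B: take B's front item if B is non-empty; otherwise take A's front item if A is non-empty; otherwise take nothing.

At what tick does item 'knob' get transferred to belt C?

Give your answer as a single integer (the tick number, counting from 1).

Answer: 6

Derivation:
Tick 1: prefer A, take tile from A; A=[quill,plank,keg] B=[hook,shaft,knob,rod] C=[tile]
Tick 2: prefer B, take hook from B; A=[quill,plank,keg] B=[shaft,knob,rod] C=[tile,hook]
Tick 3: prefer A, take quill from A; A=[plank,keg] B=[shaft,knob,rod] C=[tile,hook,quill]
Tick 4: prefer B, take shaft from B; A=[plank,keg] B=[knob,rod] C=[tile,hook,quill,shaft]
Tick 5: prefer A, take plank from A; A=[keg] B=[knob,rod] C=[tile,hook,quill,shaft,plank]
Tick 6: prefer B, take knob from B; A=[keg] B=[rod] C=[tile,hook,quill,shaft,plank,knob]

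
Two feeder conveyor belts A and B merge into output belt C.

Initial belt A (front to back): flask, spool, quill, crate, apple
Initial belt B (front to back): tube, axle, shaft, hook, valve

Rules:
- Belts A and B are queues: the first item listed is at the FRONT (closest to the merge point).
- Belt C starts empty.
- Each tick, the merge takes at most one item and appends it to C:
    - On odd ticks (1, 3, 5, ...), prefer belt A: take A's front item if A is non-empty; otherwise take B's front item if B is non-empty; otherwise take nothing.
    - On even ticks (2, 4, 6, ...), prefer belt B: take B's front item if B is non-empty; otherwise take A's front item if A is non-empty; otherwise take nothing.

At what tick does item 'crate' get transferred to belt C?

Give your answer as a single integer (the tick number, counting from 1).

Answer: 7

Derivation:
Tick 1: prefer A, take flask from A; A=[spool,quill,crate,apple] B=[tube,axle,shaft,hook,valve] C=[flask]
Tick 2: prefer B, take tube from B; A=[spool,quill,crate,apple] B=[axle,shaft,hook,valve] C=[flask,tube]
Tick 3: prefer A, take spool from A; A=[quill,crate,apple] B=[axle,shaft,hook,valve] C=[flask,tube,spool]
Tick 4: prefer B, take axle from B; A=[quill,crate,apple] B=[shaft,hook,valve] C=[flask,tube,spool,axle]
Tick 5: prefer A, take quill from A; A=[crate,apple] B=[shaft,hook,valve] C=[flask,tube,spool,axle,quill]
Tick 6: prefer B, take shaft from B; A=[crate,apple] B=[hook,valve] C=[flask,tube,spool,axle,quill,shaft]
Tick 7: prefer A, take crate from A; A=[apple] B=[hook,valve] C=[flask,tube,spool,axle,quill,shaft,crate]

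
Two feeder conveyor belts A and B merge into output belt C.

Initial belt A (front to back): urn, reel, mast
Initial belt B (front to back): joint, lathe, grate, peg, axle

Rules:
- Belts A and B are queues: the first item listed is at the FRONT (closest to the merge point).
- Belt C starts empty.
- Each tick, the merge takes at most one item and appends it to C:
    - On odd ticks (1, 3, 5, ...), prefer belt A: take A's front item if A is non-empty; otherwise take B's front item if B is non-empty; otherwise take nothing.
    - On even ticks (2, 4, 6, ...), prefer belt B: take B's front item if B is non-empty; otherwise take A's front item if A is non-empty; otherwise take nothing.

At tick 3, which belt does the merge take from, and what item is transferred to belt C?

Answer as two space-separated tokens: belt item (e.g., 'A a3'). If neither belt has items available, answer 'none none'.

Answer: A reel

Derivation:
Tick 1: prefer A, take urn from A; A=[reel,mast] B=[joint,lathe,grate,peg,axle] C=[urn]
Tick 2: prefer B, take joint from B; A=[reel,mast] B=[lathe,grate,peg,axle] C=[urn,joint]
Tick 3: prefer A, take reel from A; A=[mast] B=[lathe,grate,peg,axle] C=[urn,joint,reel]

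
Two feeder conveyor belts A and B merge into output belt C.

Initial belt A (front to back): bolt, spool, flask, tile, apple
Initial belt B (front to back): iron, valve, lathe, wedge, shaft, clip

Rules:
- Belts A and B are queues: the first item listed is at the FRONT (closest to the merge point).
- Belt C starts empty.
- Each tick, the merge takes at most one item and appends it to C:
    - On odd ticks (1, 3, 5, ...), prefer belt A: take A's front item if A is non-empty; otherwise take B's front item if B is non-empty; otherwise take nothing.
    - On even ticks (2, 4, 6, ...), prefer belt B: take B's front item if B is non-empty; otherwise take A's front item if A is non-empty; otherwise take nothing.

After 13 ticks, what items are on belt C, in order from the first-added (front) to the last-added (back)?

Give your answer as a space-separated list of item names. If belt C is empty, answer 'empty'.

Answer: bolt iron spool valve flask lathe tile wedge apple shaft clip

Derivation:
Tick 1: prefer A, take bolt from A; A=[spool,flask,tile,apple] B=[iron,valve,lathe,wedge,shaft,clip] C=[bolt]
Tick 2: prefer B, take iron from B; A=[spool,flask,tile,apple] B=[valve,lathe,wedge,shaft,clip] C=[bolt,iron]
Tick 3: prefer A, take spool from A; A=[flask,tile,apple] B=[valve,lathe,wedge,shaft,clip] C=[bolt,iron,spool]
Tick 4: prefer B, take valve from B; A=[flask,tile,apple] B=[lathe,wedge,shaft,clip] C=[bolt,iron,spool,valve]
Tick 5: prefer A, take flask from A; A=[tile,apple] B=[lathe,wedge,shaft,clip] C=[bolt,iron,spool,valve,flask]
Tick 6: prefer B, take lathe from B; A=[tile,apple] B=[wedge,shaft,clip] C=[bolt,iron,spool,valve,flask,lathe]
Tick 7: prefer A, take tile from A; A=[apple] B=[wedge,shaft,clip] C=[bolt,iron,spool,valve,flask,lathe,tile]
Tick 8: prefer B, take wedge from B; A=[apple] B=[shaft,clip] C=[bolt,iron,spool,valve,flask,lathe,tile,wedge]
Tick 9: prefer A, take apple from A; A=[-] B=[shaft,clip] C=[bolt,iron,spool,valve,flask,lathe,tile,wedge,apple]
Tick 10: prefer B, take shaft from B; A=[-] B=[clip] C=[bolt,iron,spool,valve,flask,lathe,tile,wedge,apple,shaft]
Tick 11: prefer A, take clip from B; A=[-] B=[-] C=[bolt,iron,spool,valve,flask,lathe,tile,wedge,apple,shaft,clip]
Tick 12: prefer B, both empty, nothing taken; A=[-] B=[-] C=[bolt,iron,spool,valve,flask,lathe,tile,wedge,apple,shaft,clip]
Tick 13: prefer A, both empty, nothing taken; A=[-] B=[-] C=[bolt,iron,spool,valve,flask,lathe,tile,wedge,apple,shaft,clip]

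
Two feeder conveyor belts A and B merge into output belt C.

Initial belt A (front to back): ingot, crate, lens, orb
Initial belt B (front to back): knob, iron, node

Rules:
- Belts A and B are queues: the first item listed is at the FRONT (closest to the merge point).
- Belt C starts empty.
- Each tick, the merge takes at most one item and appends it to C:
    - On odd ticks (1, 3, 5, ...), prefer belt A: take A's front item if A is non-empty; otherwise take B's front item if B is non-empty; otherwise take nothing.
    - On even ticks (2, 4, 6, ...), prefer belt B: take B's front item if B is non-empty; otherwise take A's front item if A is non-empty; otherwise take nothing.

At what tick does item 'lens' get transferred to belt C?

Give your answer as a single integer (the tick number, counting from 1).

Tick 1: prefer A, take ingot from A; A=[crate,lens,orb] B=[knob,iron,node] C=[ingot]
Tick 2: prefer B, take knob from B; A=[crate,lens,orb] B=[iron,node] C=[ingot,knob]
Tick 3: prefer A, take crate from A; A=[lens,orb] B=[iron,node] C=[ingot,knob,crate]
Tick 4: prefer B, take iron from B; A=[lens,orb] B=[node] C=[ingot,knob,crate,iron]
Tick 5: prefer A, take lens from A; A=[orb] B=[node] C=[ingot,knob,crate,iron,lens]

Answer: 5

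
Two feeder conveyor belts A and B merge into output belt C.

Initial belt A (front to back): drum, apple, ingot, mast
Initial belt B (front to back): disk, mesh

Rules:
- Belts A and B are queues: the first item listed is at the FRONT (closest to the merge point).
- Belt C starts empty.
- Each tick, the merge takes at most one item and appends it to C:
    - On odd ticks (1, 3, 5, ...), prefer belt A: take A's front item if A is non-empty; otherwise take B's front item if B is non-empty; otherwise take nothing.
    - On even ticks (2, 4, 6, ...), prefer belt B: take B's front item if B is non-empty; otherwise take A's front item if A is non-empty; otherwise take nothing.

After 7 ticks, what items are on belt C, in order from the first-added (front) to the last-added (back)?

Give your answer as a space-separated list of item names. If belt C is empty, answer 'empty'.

Answer: drum disk apple mesh ingot mast

Derivation:
Tick 1: prefer A, take drum from A; A=[apple,ingot,mast] B=[disk,mesh] C=[drum]
Tick 2: prefer B, take disk from B; A=[apple,ingot,mast] B=[mesh] C=[drum,disk]
Tick 3: prefer A, take apple from A; A=[ingot,mast] B=[mesh] C=[drum,disk,apple]
Tick 4: prefer B, take mesh from B; A=[ingot,mast] B=[-] C=[drum,disk,apple,mesh]
Tick 5: prefer A, take ingot from A; A=[mast] B=[-] C=[drum,disk,apple,mesh,ingot]
Tick 6: prefer B, take mast from A; A=[-] B=[-] C=[drum,disk,apple,mesh,ingot,mast]
Tick 7: prefer A, both empty, nothing taken; A=[-] B=[-] C=[drum,disk,apple,mesh,ingot,mast]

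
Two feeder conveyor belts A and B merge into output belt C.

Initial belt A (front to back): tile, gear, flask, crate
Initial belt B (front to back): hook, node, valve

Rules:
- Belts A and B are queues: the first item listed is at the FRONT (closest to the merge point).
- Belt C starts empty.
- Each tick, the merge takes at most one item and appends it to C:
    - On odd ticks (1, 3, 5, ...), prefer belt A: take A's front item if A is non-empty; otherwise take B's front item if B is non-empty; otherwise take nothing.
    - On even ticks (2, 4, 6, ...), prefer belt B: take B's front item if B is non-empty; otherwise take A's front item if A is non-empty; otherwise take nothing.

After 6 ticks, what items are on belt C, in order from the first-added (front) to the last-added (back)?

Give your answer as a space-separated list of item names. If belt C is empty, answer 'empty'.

Answer: tile hook gear node flask valve

Derivation:
Tick 1: prefer A, take tile from A; A=[gear,flask,crate] B=[hook,node,valve] C=[tile]
Tick 2: prefer B, take hook from B; A=[gear,flask,crate] B=[node,valve] C=[tile,hook]
Tick 3: prefer A, take gear from A; A=[flask,crate] B=[node,valve] C=[tile,hook,gear]
Tick 4: prefer B, take node from B; A=[flask,crate] B=[valve] C=[tile,hook,gear,node]
Tick 5: prefer A, take flask from A; A=[crate] B=[valve] C=[tile,hook,gear,node,flask]
Tick 6: prefer B, take valve from B; A=[crate] B=[-] C=[tile,hook,gear,node,flask,valve]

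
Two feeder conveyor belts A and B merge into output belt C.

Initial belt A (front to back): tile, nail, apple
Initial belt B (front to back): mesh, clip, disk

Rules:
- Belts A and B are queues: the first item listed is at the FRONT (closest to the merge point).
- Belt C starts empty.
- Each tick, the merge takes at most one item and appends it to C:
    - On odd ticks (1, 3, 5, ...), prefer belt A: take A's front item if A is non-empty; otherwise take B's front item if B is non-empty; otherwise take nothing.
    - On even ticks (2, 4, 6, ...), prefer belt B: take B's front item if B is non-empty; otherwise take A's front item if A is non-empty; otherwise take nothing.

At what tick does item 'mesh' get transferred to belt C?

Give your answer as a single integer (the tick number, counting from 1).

Tick 1: prefer A, take tile from A; A=[nail,apple] B=[mesh,clip,disk] C=[tile]
Tick 2: prefer B, take mesh from B; A=[nail,apple] B=[clip,disk] C=[tile,mesh]

Answer: 2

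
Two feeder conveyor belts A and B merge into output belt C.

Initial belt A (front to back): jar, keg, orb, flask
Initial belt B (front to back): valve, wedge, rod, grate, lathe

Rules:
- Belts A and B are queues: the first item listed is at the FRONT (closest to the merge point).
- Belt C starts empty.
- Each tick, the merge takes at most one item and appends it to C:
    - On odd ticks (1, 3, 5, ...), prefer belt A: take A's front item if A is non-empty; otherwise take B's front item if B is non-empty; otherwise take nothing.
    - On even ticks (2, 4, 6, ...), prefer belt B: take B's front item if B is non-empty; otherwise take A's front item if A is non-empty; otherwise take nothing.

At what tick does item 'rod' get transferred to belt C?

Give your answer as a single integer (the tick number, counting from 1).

Tick 1: prefer A, take jar from A; A=[keg,orb,flask] B=[valve,wedge,rod,grate,lathe] C=[jar]
Tick 2: prefer B, take valve from B; A=[keg,orb,flask] B=[wedge,rod,grate,lathe] C=[jar,valve]
Tick 3: prefer A, take keg from A; A=[orb,flask] B=[wedge,rod,grate,lathe] C=[jar,valve,keg]
Tick 4: prefer B, take wedge from B; A=[orb,flask] B=[rod,grate,lathe] C=[jar,valve,keg,wedge]
Tick 5: prefer A, take orb from A; A=[flask] B=[rod,grate,lathe] C=[jar,valve,keg,wedge,orb]
Tick 6: prefer B, take rod from B; A=[flask] B=[grate,lathe] C=[jar,valve,keg,wedge,orb,rod]

Answer: 6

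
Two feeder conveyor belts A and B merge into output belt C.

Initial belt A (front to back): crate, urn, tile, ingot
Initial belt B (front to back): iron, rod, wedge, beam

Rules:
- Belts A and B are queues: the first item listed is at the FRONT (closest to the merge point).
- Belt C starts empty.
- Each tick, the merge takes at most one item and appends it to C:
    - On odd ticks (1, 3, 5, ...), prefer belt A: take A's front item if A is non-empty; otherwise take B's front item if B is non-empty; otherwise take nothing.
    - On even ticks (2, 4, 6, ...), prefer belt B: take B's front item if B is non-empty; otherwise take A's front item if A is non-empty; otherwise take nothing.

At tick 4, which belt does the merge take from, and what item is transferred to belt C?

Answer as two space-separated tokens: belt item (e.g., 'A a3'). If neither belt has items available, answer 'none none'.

Answer: B rod

Derivation:
Tick 1: prefer A, take crate from A; A=[urn,tile,ingot] B=[iron,rod,wedge,beam] C=[crate]
Tick 2: prefer B, take iron from B; A=[urn,tile,ingot] B=[rod,wedge,beam] C=[crate,iron]
Tick 3: prefer A, take urn from A; A=[tile,ingot] B=[rod,wedge,beam] C=[crate,iron,urn]
Tick 4: prefer B, take rod from B; A=[tile,ingot] B=[wedge,beam] C=[crate,iron,urn,rod]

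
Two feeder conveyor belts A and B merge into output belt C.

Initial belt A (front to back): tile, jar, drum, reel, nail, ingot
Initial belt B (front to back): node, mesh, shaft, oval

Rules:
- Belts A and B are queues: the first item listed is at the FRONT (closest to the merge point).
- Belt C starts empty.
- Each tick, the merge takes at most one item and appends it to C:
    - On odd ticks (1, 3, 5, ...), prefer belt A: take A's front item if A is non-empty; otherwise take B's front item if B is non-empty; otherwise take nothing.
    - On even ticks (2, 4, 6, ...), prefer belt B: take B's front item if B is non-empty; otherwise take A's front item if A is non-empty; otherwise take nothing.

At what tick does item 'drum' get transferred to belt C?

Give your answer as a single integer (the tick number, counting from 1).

Answer: 5

Derivation:
Tick 1: prefer A, take tile from A; A=[jar,drum,reel,nail,ingot] B=[node,mesh,shaft,oval] C=[tile]
Tick 2: prefer B, take node from B; A=[jar,drum,reel,nail,ingot] B=[mesh,shaft,oval] C=[tile,node]
Tick 3: prefer A, take jar from A; A=[drum,reel,nail,ingot] B=[mesh,shaft,oval] C=[tile,node,jar]
Tick 4: prefer B, take mesh from B; A=[drum,reel,nail,ingot] B=[shaft,oval] C=[tile,node,jar,mesh]
Tick 5: prefer A, take drum from A; A=[reel,nail,ingot] B=[shaft,oval] C=[tile,node,jar,mesh,drum]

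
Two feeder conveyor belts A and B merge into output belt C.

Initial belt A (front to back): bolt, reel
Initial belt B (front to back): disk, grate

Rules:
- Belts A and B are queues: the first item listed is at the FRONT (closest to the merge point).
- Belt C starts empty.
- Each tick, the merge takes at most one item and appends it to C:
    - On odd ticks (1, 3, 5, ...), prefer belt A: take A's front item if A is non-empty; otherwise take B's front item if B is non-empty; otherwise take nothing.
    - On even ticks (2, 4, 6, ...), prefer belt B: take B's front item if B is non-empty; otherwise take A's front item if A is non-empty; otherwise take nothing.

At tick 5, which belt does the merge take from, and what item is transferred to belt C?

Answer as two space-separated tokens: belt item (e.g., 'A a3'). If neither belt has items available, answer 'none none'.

Tick 1: prefer A, take bolt from A; A=[reel] B=[disk,grate] C=[bolt]
Tick 2: prefer B, take disk from B; A=[reel] B=[grate] C=[bolt,disk]
Tick 3: prefer A, take reel from A; A=[-] B=[grate] C=[bolt,disk,reel]
Tick 4: prefer B, take grate from B; A=[-] B=[-] C=[bolt,disk,reel,grate]
Tick 5: prefer A, both empty, nothing taken; A=[-] B=[-] C=[bolt,disk,reel,grate]

Answer: none none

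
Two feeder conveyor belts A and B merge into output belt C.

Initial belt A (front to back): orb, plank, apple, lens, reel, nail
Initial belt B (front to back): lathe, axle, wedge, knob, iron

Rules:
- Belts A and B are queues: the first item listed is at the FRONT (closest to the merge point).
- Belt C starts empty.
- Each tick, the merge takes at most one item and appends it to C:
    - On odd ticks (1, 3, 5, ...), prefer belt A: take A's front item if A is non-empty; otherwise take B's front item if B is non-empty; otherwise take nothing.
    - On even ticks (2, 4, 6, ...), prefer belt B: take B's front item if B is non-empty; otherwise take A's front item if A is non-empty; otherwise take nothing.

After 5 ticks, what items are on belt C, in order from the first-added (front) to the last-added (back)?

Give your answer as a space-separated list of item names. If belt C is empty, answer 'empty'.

Tick 1: prefer A, take orb from A; A=[plank,apple,lens,reel,nail] B=[lathe,axle,wedge,knob,iron] C=[orb]
Tick 2: prefer B, take lathe from B; A=[plank,apple,lens,reel,nail] B=[axle,wedge,knob,iron] C=[orb,lathe]
Tick 3: prefer A, take plank from A; A=[apple,lens,reel,nail] B=[axle,wedge,knob,iron] C=[orb,lathe,plank]
Tick 4: prefer B, take axle from B; A=[apple,lens,reel,nail] B=[wedge,knob,iron] C=[orb,lathe,plank,axle]
Tick 5: prefer A, take apple from A; A=[lens,reel,nail] B=[wedge,knob,iron] C=[orb,lathe,plank,axle,apple]

Answer: orb lathe plank axle apple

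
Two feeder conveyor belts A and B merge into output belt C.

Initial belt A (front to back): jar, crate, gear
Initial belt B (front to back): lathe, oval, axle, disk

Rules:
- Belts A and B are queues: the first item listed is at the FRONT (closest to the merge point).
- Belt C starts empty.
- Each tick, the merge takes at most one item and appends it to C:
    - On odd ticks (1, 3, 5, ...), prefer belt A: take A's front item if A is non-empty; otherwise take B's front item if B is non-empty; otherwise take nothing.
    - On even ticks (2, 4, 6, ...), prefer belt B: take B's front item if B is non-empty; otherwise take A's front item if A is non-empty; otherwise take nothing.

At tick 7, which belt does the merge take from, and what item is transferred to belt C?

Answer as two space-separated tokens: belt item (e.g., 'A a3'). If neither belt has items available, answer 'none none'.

Answer: B disk

Derivation:
Tick 1: prefer A, take jar from A; A=[crate,gear] B=[lathe,oval,axle,disk] C=[jar]
Tick 2: prefer B, take lathe from B; A=[crate,gear] B=[oval,axle,disk] C=[jar,lathe]
Tick 3: prefer A, take crate from A; A=[gear] B=[oval,axle,disk] C=[jar,lathe,crate]
Tick 4: prefer B, take oval from B; A=[gear] B=[axle,disk] C=[jar,lathe,crate,oval]
Tick 5: prefer A, take gear from A; A=[-] B=[axle,disk] C=[jar,lathe,crate,oval,gear]
Tick 6: prefer B, take axle from B; A=[-] B=[disk] C=[jar,lathe,crate,oval,gear,axle]
Tick 7: prefer A, take disk from B; A=[-] B=[-] C=[jar,lathe,crate,oval,gear,axle,disk]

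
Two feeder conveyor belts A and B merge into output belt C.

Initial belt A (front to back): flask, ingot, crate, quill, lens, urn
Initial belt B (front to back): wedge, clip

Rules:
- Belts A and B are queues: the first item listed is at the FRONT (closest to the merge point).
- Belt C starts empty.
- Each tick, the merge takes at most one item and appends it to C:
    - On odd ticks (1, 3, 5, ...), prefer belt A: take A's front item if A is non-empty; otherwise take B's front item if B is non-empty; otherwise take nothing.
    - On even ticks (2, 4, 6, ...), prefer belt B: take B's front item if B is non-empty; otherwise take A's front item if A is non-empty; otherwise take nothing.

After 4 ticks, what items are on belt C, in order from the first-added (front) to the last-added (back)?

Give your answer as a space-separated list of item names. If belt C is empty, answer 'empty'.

Tick 1: prefer A, take flask from A; A=[ingot,crate,quill,lens,urn] B=[wedge,clip] C=[flask]
Tick 2: prefer B, take wedge from B; A=[ingot,crate,quill,lens,urn] B=[clip] C=[flask,wedge]
Tick 3: prefer A, take ingot from A; A=[crate,quill,lens,urn] B=[clip] C=[flask,wedge,ingot]
Tick 4: prefer B, take clip from B; A=[crate,quill,lens,urn] B=[-] C=[flask,wedge,ingot,clip]

Answer: flask wedge ingot clip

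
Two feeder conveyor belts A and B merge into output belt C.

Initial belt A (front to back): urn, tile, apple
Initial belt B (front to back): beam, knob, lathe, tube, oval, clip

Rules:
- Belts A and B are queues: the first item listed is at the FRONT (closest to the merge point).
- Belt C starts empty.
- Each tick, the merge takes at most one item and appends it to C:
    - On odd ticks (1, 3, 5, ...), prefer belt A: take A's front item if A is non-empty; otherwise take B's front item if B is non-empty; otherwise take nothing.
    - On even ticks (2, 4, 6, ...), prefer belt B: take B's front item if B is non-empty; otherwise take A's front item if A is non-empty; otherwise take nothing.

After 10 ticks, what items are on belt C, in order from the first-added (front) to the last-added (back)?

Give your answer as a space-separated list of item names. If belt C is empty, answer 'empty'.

Answer: urn beam tile knob apple lathe tube oval clip

Derivation:
Tick 1: prefer A, take urn from A; A=[tile,apple] B=[beam,knob,lathe,tube,oval,clip] C=[urn]
Tick 2: prefer B, take beam from B; A=[tile,apple] B=[knob,lathe,tube,oval,clip] C=[urn,beam]
Tick 3: prefer A, take tile from A; A=[apple] B=[knob,lathe,tube,oval,clip] C=[urn,beam,tile]
Tick 4: prefer B, take knob from B; A=[apple] B=[lathe,tube,oval,clip] C=[urn,beam,tile,knob]
Tick 5: prefer A, take apple from A; A=[-] B=[lathe,tube,oval,clip] C=[urn,beam,tile,knob,apple]
Tick 6: prefer B, take lathe from B; A=[-] B=[tube,oval,clip] C=[urn,beam,tile,knob,apple,lathe]
Tick 7: prefer A, take tube from B; A=[-] B=[oval,clip] C=[urn,beam,tile,knob,apple,lathe,tube]
Tick 8: prefer B, take oval from B; A=[-] B=[clip] C=[urn,beam,tile,knob,apple,lathe,tube,oval]
Tick 9: prefer A, take clip from B; A=[-] B=[-] C=[urn,beam,tile,knob,apple,lathe,tube,oval,clip]
Tick 10: prefer B, both empty, nothing taken; A=[-] B=[-] C=[urn,beam,tile,knob,apple,lathe,tube,oval,clip]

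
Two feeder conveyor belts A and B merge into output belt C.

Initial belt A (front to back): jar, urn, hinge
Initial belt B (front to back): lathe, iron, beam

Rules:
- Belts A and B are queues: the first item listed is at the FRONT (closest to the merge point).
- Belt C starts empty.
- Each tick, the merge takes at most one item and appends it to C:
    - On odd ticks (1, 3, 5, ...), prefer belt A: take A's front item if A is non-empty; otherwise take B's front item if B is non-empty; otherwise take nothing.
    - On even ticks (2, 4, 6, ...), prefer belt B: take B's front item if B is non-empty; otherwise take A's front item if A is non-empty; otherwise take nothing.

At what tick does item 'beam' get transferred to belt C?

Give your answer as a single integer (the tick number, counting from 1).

Tick 1: prefer A, take jar from A; A=[urn,hinge] B=[lathe,iron,beam] C=[jar]
Tick 2: prefer B, take lathe from B; A=[urn,hinge] B=[iron,beam] C=[jar,lathe]
Tick 3: prefer A, take urn from A; A=[hinge] B=[iron,beam] C=[jar,lathe,urn]
Tick 4: prefer B, take iron from B; A=[hinge] B=[beam] C=[jar,lathe,urn,iron]
Tick 5: prefer A, take hinge from A; A=[-] B=[beam] C=[jar,lathe,urn,iron,hinge]
Tick 6: prefer B, take beam from B; A=[-] B=[-] C=[jar,lathe,urn,iron,hinge,beam]

Answer: 6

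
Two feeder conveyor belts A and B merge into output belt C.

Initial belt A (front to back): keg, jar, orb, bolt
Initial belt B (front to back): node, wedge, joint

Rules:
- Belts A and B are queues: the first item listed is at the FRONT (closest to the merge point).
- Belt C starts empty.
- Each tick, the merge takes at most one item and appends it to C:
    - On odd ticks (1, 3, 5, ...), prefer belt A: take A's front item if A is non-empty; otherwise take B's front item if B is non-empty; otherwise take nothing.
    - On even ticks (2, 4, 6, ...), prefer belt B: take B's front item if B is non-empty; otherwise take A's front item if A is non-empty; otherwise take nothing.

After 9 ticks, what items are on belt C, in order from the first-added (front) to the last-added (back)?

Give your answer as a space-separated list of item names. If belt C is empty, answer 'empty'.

Tick 1: prefer A, take keg from A; A=[jar,orb,bolt] B=[node,wedge,joint] C=[keg]
Tick 2: prefer B, take node from B; A=[jar,orb,bolt] B=[wedge,joint] C=[keg,node]
Tick 3: prefer A, take jar from A; A=[orb,bolt] B=[wedge,joint] C=[keg,node,jar]
Tick 4: prefer B, take wedge from B; A=[orb,bolt] B=[joint] C=[keg,node,jar,wedge]
Tick 5: prefer A, take orb from A; A=[bolt] B=[joint] C=[keg,node,jar,wedge,orb]
Tick 6: prefer B, take joint from B; A=[bolt] B=[-] C=[keg,node,jar,wedge,orb,joint]
Tick 7: prefer A, take bolt from A; A=[-] B=[-] C=[keg,node,jar,wedge,orb,joint,bolt]
Tick 8: prefer B, both empty, nothing taken; A=[-] B=[-] C=[keg,node,jar,wedge,orb,joint,bolt]
Tick 9: prefer A, both empty, nothing taken; A=[-] B=[-] C=[keg,node,jar,wedge,orb,joint,bolt]

Answer: keg node jar wedge orb joint bolt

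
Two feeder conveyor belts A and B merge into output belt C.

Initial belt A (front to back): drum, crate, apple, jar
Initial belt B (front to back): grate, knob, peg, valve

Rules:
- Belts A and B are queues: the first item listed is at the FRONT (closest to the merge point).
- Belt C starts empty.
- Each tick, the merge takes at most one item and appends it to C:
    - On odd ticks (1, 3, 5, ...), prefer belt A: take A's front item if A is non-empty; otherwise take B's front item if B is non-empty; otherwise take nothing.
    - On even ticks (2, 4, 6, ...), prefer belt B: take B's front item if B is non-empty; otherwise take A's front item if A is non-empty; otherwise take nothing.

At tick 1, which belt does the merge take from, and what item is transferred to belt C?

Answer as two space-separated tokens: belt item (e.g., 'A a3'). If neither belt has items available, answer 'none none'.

Answer: A drum

Derivation:
Tick 1: prefer A, take drum from A; A=[crate,apple,jar] B=[grate,knob,peg,valve] C=[drum]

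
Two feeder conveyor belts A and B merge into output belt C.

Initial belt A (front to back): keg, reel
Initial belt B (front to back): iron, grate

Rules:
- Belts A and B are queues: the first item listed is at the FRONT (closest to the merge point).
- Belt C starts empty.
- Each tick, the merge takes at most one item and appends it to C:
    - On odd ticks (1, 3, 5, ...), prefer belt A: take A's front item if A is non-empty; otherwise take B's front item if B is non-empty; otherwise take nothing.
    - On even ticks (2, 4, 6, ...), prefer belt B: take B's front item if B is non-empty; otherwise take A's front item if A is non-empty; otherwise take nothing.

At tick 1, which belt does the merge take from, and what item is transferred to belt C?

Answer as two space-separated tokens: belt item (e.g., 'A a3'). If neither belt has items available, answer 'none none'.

Answer: A keg

Derivation:
Tick 1: prefer A, take keg from A; A=[reel] B=[iron,grate] C=[keg]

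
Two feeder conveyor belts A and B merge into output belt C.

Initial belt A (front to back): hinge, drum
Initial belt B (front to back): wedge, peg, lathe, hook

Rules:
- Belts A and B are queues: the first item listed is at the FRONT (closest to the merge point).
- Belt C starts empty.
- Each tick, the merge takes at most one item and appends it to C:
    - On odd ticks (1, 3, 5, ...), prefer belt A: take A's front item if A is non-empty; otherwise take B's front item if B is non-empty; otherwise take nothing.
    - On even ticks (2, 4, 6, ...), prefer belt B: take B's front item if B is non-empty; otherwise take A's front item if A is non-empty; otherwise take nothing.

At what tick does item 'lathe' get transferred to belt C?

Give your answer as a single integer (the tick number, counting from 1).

Answer: 5

Derivation:
Tick 1: prefer A, take hinge from A; A=[drum] B=[wedge,peg,lathe,hook] C=[hinge]
Tick 2: prefer B, take wedge from B; A=[drum] B=[peg,lathe,hook] C=[hinge,wedge]
Tick 3: prefer A, take drum from A; A=[-] B=[peg,lathe,hook] C=[hinge,wedge,drum]
Tick 4: prefer B, take peg from B; A=[-] B=[lathe,hook] C=[hinge,wedge,drum,peg]
Tick 5: prefer A, take lathe from B; A=[-] B=[hook] C=[hinge,wedge,drum,peg,lathe]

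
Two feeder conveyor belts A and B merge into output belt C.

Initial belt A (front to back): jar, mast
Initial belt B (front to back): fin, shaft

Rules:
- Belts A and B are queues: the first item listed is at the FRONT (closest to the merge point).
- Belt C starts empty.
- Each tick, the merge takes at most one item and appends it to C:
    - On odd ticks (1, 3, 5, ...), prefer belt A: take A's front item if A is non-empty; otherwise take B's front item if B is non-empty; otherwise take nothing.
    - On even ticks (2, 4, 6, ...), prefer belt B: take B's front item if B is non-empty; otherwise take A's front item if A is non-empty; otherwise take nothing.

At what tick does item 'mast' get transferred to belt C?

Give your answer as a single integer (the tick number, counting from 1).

Answer: 3

Derivation:
Tick 1: prefer A, take jar from A; A=[mast] B=[fin,shaft] C=[jar]
Tick 2: prefer B, take fin from B; A=[mast] B=[shaft] C=[jar,fin]
Tick 3: prefer A, take mast from A; A=[-] B=[shaft] C=[jar,fin,mast]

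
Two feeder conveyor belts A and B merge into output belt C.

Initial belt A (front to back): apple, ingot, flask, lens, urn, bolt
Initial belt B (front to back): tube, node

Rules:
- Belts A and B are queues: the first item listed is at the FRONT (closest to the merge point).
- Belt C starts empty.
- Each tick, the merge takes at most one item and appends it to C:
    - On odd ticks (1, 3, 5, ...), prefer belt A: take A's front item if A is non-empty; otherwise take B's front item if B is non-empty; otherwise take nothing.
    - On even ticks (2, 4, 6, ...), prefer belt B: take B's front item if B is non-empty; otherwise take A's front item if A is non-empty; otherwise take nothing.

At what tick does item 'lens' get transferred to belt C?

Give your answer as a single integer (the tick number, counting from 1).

Answer: 6

Derivation:
Tick 1: prefer A, take apple from A; A=[ingot,flask,lens,urn,bolt] B=[tube,node] C=[apple]
Tick 2: prefer B, take tube from B; A=[ingot,flask,lens,urn,bolt] B=[node] C=[apple,tube]
Tick 3: prefer A, take ingot from A; A=[flask,lens,urn,bolt] B=[node] C=[apple,tube,ingot]
Tick 4: prefer B, take node from B; A=[flask,lens,urn,bolt] B=[-] C=[apple,tube,ingot,node]
Tick 5: prefer A, take flask from A; A=[lens,urn,bolt] B=[-] C=[apple,tube,ingot,node,flask]
Tick 6: prefer B, take lens from A; A=[urn,bolt] B=[-] C=[apple,tube,ingot,node,flask,lens]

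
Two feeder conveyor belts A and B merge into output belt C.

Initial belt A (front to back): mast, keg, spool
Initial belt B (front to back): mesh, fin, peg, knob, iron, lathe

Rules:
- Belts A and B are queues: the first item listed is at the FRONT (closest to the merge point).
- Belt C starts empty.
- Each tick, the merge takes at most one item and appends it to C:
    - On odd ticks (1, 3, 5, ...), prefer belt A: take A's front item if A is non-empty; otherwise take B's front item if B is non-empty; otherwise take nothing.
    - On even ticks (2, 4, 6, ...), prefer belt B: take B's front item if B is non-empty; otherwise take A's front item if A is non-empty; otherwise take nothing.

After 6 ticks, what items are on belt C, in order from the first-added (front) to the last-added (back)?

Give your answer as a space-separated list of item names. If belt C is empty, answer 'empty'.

Tick 1: prefer A, take mast from A; A=[keg,spool] B=[mesh,fin,peg,knob,iron,lathe] C=[mast]
Tick 2: prefer B, take mesh from B; A=[keg,spool] B=[fin,peg,knob,iron,lathe] C=[mast,mesh]
Tick 3: prefer A, take keg from A; A=[spool] B=[fin,peg,knob,iron,lathe] C=[mast,mesh,keg]
Tick 4: prefer B, take fin from B; A=[spool] B=[peg,knob,iron,lathe] C=[mast,mesh,keg,fin]
Tick 5: prefer A, take spool from A; A=[-] B=[peg,knob,iron,lathe] C=[mast,mesh,keg,fin,spool]
Tick 6: prefer B, take peg from B; A=[-] B=[knob,iron,lathe] C=[mast,mesh,keg,fin,spool,peg]

Answer: mast mesh keg fin spool peg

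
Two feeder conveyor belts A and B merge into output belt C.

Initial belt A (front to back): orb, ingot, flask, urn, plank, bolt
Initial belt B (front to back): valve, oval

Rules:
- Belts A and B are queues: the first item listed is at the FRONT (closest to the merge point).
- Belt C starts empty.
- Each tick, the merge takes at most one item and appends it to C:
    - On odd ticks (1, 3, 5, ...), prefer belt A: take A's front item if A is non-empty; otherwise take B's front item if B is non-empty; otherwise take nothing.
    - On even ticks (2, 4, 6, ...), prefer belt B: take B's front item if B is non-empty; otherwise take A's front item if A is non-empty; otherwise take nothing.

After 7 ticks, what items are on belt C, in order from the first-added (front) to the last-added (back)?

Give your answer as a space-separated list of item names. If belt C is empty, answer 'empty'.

Tick 1: prefer A, take orb from A; A=[ingot,flask,urn,plank,bolt] B=[valve,oval] C=[orb]
Tick 2: prefer B, take valve from B; A=[ingot,flask,urn,plank,bolt] B=[oval] C=[orb,valve]
Tick 3: prefer A, take ingot from A; A=[flask,urn,plank,bolt] B=[oval] C=[orb,valve,ingot]
Tick 4: prefer B, take oval from B; A=[flask,urn,plank,bolt] B=[-] C=[orb,valve,ingot,oval]
Tick 5: prefer A, take flask from A; A=[urn,plank,bolt] B=[-] C=[orb,valve,ingot,oval,flask]
Tick 6: prefer B, take urn from A; A=[plank,bolt] B=[-] C=[orb,valve,ingot,oval,flask,urn]
Tick 7: prefer A, take plank from A; A=[bolt] B=[-] C=[orb,valve,ingot,oval,flask,urn,plank]

Answer: orb valve ingot oval flask urn plank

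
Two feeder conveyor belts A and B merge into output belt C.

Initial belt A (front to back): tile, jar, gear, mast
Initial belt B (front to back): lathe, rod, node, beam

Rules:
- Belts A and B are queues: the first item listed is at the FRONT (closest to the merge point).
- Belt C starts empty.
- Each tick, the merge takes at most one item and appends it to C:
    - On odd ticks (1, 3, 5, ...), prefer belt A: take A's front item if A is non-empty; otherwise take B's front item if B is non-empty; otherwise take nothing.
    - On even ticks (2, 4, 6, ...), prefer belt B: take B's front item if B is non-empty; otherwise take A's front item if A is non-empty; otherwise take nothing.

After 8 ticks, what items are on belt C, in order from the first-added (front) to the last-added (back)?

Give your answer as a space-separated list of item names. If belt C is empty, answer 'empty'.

Tick 1: prefer A, take tile from A; A=[jar,gear,mast] B=[lathe,rod,node,beam] C=[tile]
Tick 2: prefer B, take lathe from B; A=[jar,gear,mast] B=[rod,node,beam] C=[tile,lathe]
Tick 3: prefer A, take jar from A; A=[gear,mast] B=[rod,node,beam] C=[tile,lathe,jar]
Tick 4: prefer B, take rod from B; A=[gear,mast] B=[node,beam] C=[tile,lathe,jar,rod]
Tick 5: prefer A, take gear from A; A=[mast] B=[node,beam] C=[tile,lathe,jar,rod,gear]
Tick 6: prefer B, take node from B; A=[mast] B=[beam] C=[tile,lathe,jar,rod,gear,node]
Tick 7: prefer A, take mast from A; A=[-] B=[beam] C=[tile,lathe,jar,rod,gear,node,mast]
Tick 8: prefer B, take beam from B; A=[-] B=[-] C=[tile,lathe,jar,rod,gear,node,mast,beam]

Answer: tile lathe jar rod gear node mast beam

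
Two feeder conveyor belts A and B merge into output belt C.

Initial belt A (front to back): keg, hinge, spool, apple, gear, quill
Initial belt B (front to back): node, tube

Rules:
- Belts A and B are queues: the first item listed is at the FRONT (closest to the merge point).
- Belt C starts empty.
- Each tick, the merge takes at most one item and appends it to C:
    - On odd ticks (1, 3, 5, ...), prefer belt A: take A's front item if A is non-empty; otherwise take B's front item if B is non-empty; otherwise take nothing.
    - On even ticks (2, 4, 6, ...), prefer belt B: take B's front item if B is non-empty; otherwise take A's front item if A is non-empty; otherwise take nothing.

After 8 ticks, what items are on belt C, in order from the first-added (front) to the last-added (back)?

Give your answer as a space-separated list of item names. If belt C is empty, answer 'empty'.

Tick 1: prefer A, take keg from A; A=[hinge,spool,apple,gear,quill] B=[node,tube] C=[keg]
Tick 2: prefer B, take node from B; A=[hinge,spool,apple,gear,quill] B=[tube] C=[keg,node]
Tick 3: prefer A, take hinge from A; A=[spool,apple,gear,quill] B=[tube] C=[keg,node,hinge]
Tick 4: prefer B, take tube from B; A=[spool,apple,gear,quill] B=[-] C=[keg,node,hinge,tube]
Tick 5: prefer A, take spool from A; A=[apple,gear,quill] B=[-] C=[keg,node,hinge,tube,spool]
Tick 6: prefer B, take apple from A; A=[gear,quill] B=[-] C=[keg,node,hinge,tube,spool,apple]
Tick 7: prefer A, take gear from A; A=[quill] B=[-] C=[keg,node,hinge,tube,spool,apple,gear]
Tick 8: prefer B, take quill from A; A=[-] B=[-] C=[keg,node,hinge,tube,spool,apple,gear,quill]

Answer: keg node hinge tube spool apple gear quill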